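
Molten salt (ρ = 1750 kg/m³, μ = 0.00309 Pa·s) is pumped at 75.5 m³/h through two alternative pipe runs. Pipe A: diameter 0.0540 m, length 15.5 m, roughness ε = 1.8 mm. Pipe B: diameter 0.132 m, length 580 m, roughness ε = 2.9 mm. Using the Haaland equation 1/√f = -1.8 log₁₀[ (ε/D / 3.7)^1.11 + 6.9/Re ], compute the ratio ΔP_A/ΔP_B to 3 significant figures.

ΔP_A/ΔP_B ≈ 2.75

Pipe A: V = Q/A = 0.02097/0.00229 = 9.157 m/s; Re = 2.801e+05; ε/D = 0.0333; Haaland → f = 0.05999; ΔP_A = f(L/D)(ρV²/2) = 1.263e+06 Pa.
Pipe B: V = Q/A = 0.02097/0.01368 = 1.533 m/s; Re = 1.146e+05; ε/D = 0.022; Haaland → f = 0.05085; ΔP_B = f(L/D)(ρV²/2) = 4.592e+05 Pa.
ΔP_A/ΔP_B = 1.263e+06/4.592e+05 = 2.75.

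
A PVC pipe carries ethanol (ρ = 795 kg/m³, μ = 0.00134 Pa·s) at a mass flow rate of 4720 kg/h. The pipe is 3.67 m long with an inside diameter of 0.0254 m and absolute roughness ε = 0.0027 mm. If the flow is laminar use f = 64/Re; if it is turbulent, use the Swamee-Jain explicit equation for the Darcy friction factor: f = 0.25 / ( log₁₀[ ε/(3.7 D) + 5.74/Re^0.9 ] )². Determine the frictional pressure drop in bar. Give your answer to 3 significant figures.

ṁ = 4720 kg/h = 4720/3600 = 1.311 kg/s.
A = πD²/4 = π(0.0254)²/4 = 0.0005067 m²; mean velocity V = ṁ/(ρA) = 1.311/(795 · 0.0005067) = 3.255 m/s.
Reynolds number Re = ρVD/μ = 795 · 3.255 · 0.0254 / 0.00134 = 4.905e+04.
Re > 4000 → turbulent. Relative roughness ε/D = 2.7e-06/0.0254 = 0.000106. Swamee-Jain: f = 0.25/(log₁₀[0.000106/3.7 + 5.74/4.905e+04^0.9])² = 0.25/(log₁₀[2.87e-05 + 0.000345])² = 0.25/(-3.428)² = 0.02128.
Darcy-Weisbach: ΔP = f(L/D)(ρV²/2) = 0.02128·(3.67/0.0254)·(795·3.255²/2) = 0.02128·144.5·4211 = 1.294e+04 Pa.
ΔP = 1.294e+04 Pa = 0.129 bar.

ΔP ≈ 0.129 bar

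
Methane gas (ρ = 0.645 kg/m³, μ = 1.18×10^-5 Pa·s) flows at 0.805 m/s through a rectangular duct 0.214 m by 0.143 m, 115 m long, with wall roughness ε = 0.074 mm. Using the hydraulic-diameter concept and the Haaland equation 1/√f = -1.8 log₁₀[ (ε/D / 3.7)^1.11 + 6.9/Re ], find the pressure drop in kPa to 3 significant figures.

Hydraulic diameter D_h = 4A/P = 4·(0.214·0.143)/(2·(0.214+0.143)) = 0.1224/0.714 = 0.1714 m.
Re = ρVD_h/μ = 0.645·0.805·0.1714/1.18e-05 = 7544.
ε/D_h = 7.4e-05/0.1714 = 0.000432; Haaland gives 1/√f = -1.8 log₁₀[4.31e-05+0.000915] = 5.434, so f = 0.03387.
ΔP = f(L/D_h)(ρV²/2) = 0.03387·115/0.1714·0.209 = 4.748 Pa.
ΔP = 0.00475 kPa.

ΔP ≈ 0.00475 kPa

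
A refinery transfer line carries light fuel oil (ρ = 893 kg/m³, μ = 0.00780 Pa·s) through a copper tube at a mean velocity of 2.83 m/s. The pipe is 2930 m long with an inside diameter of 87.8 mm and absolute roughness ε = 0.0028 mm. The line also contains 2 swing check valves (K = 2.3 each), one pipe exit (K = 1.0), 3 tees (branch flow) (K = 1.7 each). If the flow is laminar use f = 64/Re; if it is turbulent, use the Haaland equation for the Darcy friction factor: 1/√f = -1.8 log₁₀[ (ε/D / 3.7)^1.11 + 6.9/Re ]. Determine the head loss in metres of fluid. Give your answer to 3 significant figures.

h_f ≈ 327 m

Reynolds number Re = ρVD/μ = 893 · 2.83 · 0.0878 / 0.0078 = 2.845e+04.
Re > 4000 → turbulent. Relative roughness ε/D = 2.8e-06/0.0878 = 3.19e-05. Haaland: 1/√f = -1.8 log₁₀[(3.19e-05/3.7)^1.11 + 6.9/2.845e+04] = -1.8 log₁₀[2.39e-06 + 0.000243] = 6.5, so f = 0.02367.
Total minor-loss coefficient ΣK = 2·2.3 + 1·1 + 3·1.7 = 10.7.
ΔP = [f·L/D + ΣK]·(ρV²/2) = [0.02367·2930/0.0878 + 10.7]·(893·2.83²/2) = [789.9 + 10.7]·3576 = 2.863e+06 Pa.
Head loss h_f = ΔP/(ρg) = 2.863e+06/(893·9.81) = 327 m.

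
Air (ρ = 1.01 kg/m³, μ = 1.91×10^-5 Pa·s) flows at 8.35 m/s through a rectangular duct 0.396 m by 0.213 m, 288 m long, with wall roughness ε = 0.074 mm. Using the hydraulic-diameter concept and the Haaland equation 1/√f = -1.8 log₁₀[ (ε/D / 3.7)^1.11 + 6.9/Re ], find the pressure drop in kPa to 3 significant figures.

Hydraulic diameter D_h = 4A/P = 4·(0.396·0.213)/(2·(0.396+0.213)) = 0.3374/1.218 = 0.277 m.
Re = ρVD_h/μ = 1.01·8.35·0.277/1.91e-05 = 1.223e+05.
ε/D_h = 7.4e-05/0.277 = 0.000267; Haaland gives 1/√f = -1.8 log₁₀[2.53e-05+5.64e-05] = 7.358, so f = 0.01847.
ΔP = f(L/D_h)(ρV²/2) = 0.01847·288/0.277·35.21 = 676.2 Pa.
ΔP = 0.676 kPa.

ΔP ≈ 0.676 kPa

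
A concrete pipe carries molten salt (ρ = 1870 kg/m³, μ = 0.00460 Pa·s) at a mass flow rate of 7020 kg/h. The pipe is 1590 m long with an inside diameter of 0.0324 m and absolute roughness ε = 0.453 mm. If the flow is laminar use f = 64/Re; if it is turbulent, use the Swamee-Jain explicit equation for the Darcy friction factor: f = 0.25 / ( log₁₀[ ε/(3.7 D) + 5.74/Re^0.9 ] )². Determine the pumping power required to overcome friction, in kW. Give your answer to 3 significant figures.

ṁ = 7020 kg/h = 7020/3600 = 1.95 kg/s.
A = πD²/4 = π(0.0324)²/4 = 0.0008245 m²; mean velocity V = ṁ/(ρA) = 1.95/(1870 · 0.0008245) = 1.265 m/s.
Reynolds number Re = ρVD/μ = 1870 · 1.265 · 0.0324 / 0.0046 = 1.666e+04.
Re > 4000 → turbulent. Relative roughness ε/D = 0.000453/0.0324 = 0.014. Swamee-Jain: f = 0.25/(log₁₀[0.014/3.7 + 5.74/1.666e+04^0.9])² = 0.25/(log₁₀[0.00378 + 0.000911])² = 0.25/(-2.329)² = 0.04609.
Darcy-Weisbach: ΔP = f(L/D)(ρV²/2) = 0.04609·(1590/0.0324)·(1870·1.265²/2) = 0.04609·4.907e+04·1496 = 3.383e+06 Pa.
Q = ṁ/ρ = 1.95/1870 = 0.001043 m³/s.
Pumping power P = QΔP = 0.001043·3.383e+06 = 3528 W = 3.53 kW.

P ≈ 3.53 kW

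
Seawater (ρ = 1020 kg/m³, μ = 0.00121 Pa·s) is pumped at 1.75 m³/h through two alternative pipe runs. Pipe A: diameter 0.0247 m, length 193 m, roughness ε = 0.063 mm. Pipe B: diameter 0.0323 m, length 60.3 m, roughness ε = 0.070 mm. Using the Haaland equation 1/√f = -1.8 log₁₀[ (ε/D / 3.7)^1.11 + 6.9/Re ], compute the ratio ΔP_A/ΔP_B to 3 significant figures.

Pipe A: V = Q/A = 0.0004861/0.0004792 = 1.014 m/s; Re = 2.112e+04; ε/D = 0.00255; Haaland → f = 0.03021; ΔP_A = f(L/D)(ρV²/2) = 1.239e+05 Pa.
Pipe B: V = Q/A = 0.0004861/0.0008194 = 0.5933 m/s; Re = 1.615e+04; ε/D = 0.00217; Haaland → f = 0.03083; ΔP_B = f(L/D)(ρV²/2) = 1.033e+04 Pa.
ΔP_A/ΔP_B = 1.239e+05/1.033e+04 = 12.0.

ΔP_A/ΔP_B ≈ 12.0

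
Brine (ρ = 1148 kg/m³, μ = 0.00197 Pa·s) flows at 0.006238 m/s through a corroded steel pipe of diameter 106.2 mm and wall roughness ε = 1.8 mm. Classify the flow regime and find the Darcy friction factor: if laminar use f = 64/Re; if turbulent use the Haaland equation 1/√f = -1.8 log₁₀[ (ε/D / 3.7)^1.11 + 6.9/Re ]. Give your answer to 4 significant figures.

Re = ρVD/μ = 1148·0.006238·0.1062/0.00197 = 386.1.
Re < 2300 → laminar, so f = 64/Re = 0.1658 (roughness is irrelevant in laminar flow).

f ≈ 0.1658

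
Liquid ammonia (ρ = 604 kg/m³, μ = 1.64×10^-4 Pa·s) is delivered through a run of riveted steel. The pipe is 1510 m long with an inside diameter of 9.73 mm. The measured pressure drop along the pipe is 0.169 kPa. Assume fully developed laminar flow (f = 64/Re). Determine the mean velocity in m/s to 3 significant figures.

V ≈ 0.00202 m/s

For laminar flow, f = 64/Re with Re = ρVD/μ, so Darcy-Weisbach reduces to ΔP = 32μLV/D². Solving for V: V = ΔP·D²/(32μL) = 169·(0.00973)²/(32·0.000164·1510) = 0.002019 m/s.
Check: Re = ρVD/μ = 604·0.002019·0.00973/0.000164 = 72.35 < 2300, so the laminar assumption holds.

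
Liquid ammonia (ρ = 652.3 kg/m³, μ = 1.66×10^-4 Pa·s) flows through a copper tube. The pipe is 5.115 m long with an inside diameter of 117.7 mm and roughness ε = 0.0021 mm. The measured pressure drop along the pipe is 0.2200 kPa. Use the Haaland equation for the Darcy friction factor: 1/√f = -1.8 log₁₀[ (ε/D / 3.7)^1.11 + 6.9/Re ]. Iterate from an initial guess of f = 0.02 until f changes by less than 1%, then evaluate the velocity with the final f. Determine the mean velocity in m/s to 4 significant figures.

V ≈ 1.081 m/s

Rearranging Darcy-Weisbach: V = √(2·ΔP·D/(f·L·ρ)). With ε/D = 2.1e-06/0.1177 = 1.78e-05, iterate starting from f = 0.02:
  f = 0.02 → V = √(2·220·0.1177/(0.02·5.115·652.3)) = 0.881 m/s; Re = ρVD/μ = 4.074e+05; f → 0.01374
  f = 0.01374 → V = 1.063 m/s; Re = 4.916e+05; f → 0.01331
  f = 0.01331 → V = 1.08 m/s; Re = 4.995e+05; f → 0.01327
Converged (Δf/f < 1%). With the final f = 0.01327: V = √(2·220·0.1177/(0.01327·5.115·652.3)) = 1.081 m/s.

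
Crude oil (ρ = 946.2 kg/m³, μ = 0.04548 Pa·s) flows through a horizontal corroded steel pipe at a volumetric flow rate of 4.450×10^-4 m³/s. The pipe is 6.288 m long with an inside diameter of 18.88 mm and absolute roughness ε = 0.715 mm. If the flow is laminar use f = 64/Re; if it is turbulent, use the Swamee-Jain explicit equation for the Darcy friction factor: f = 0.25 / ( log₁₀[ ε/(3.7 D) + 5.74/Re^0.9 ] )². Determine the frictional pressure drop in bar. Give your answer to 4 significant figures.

ΔP ≈ 0.4081 bar

Cross-sectional area A = πD²/4 = π(0.01888)²/4 = 0.00028 m²; mean velocity V = Q/A = 0.000445/0.00028 = 1.59 m/s.
Reynolds number Re = ρVD/μ = 946.2 · 1.59 · 0.01888 / 0.0455 = 624.4.
Re < 2300 → laminar flow, so f = 64/Re = 64/624.4 = 0.1025 (the turbulent correlation is not needed).
Darcy-Weisbach: ΔP = f(L/D)(ρV²/2) = 0.1025·(6.288/0.01888)·(946.2·1.59²/2) = 0.1025·333.1·1195 = 4.081e+04 Pa.
ΔP = 4.081e+04 Pa = 0.4081 bar.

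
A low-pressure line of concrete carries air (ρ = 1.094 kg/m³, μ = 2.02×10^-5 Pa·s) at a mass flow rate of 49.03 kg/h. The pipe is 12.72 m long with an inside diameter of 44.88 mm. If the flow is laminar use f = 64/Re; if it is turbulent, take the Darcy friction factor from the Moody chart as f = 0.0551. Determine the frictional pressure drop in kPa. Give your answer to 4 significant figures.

ΔP ≈ 0.5290 kPa

ṁ = 49.03 kg/h = 49.03/3600 = 0.01362 kg/s.
A = πD²/4 = π(0.04488)²/4 = 0.001582 m²; mean velocity V = ṁ/(ρA) = 0.01362/(1.094 · 0.001582) = 7.869 m/s.
Reynolds number Re = ρVD/μ = 1.094 · 7.869 · 0.04488 / 2.02e-05 = 1.913e+04.
Re > 4000 → turbulent; use the Moody-chart value f = 0.0551.
Darcy-Weisbach: ΔP = f(L/D)(ρV²/2) = 0.0551·(12.72/0.04488)·(1.094·7.869²/2) = 0.0551·283.4·33.88 = 529 Pa.
ΔP = 529 Pa = 0.5290 kPa.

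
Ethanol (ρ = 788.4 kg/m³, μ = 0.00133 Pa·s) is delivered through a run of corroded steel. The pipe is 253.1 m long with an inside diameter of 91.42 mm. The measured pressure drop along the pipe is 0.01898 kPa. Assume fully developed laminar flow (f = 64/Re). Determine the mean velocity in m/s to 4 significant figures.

For laminar flow, f = 64/Re with Re = ρVD/μ, so Darcy-Weisbach reduces to ΔP = 32μLV/D². Solving for V: V = ΔP·D²/(32μL) = 18.98·(0.09142)²/(32·0.00133·253.1) = 0.01473 m/s.
Check: Re = ρVD/μ = 788.4·0.01473·0.09142/0.00133 = 798 < 2300, so the laminar assumption holds.

V ≈ 0.01473 m/s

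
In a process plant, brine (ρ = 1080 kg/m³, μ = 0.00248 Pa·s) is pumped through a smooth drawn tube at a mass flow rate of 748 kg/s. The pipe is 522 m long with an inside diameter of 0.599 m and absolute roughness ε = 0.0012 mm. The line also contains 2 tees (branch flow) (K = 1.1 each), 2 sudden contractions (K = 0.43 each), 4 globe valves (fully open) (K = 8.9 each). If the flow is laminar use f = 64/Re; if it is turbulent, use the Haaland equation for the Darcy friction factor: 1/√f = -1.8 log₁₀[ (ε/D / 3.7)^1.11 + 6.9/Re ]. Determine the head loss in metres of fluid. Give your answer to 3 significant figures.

A = πD²/4 = π(0.599)²/4 = 0.2818 m²; mean velocity V = ṁ/(ρA) = 748/(1080 · 0.2818) = 2.458 m/s.
Reynolds number Re = ρVD/μ = 1080 · 2.458 · 0.599 / 0.00248 = 6.411e+05.
Re > 4000 → turbulent. Relative roughness ε/D = 1.2e-06/0.599 = 2e-06. Haaland: 1/√f = -1.8 log₁₀[(2e-06/3.7)^1.11 + 6.9/6.411e+05] = -1.8 log₁₀[1.11e-07 + 1.08e-05] = 8.935, so f = 0.01253.
Total minor-loss coefficient ΣK = 2·1.1 + 2·0.43 + 4·8.9 = 38.7.
ΔP = [f·L/D + ΣK]·(ρV²/2) = [0.01253·522/0.599 + 38.7]·(1080·2.458²/2) = [10.92 + 38.7]·3262 = 1.617e+05 Pa.
Head loss h_f = ΔP/(ρg) = 1.617e+05/(1080·9.81) = 15.3 m.

h_f ≈ 15.3 m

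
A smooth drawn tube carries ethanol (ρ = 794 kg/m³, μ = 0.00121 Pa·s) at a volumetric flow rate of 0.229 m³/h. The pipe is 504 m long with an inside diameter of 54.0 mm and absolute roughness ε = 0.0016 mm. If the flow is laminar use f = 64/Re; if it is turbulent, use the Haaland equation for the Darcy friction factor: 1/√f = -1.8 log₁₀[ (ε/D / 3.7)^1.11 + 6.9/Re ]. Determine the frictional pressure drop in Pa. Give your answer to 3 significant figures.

Q = 0.229 m³/h = 0.229/3600 = 6.361e-05 m³/s.
Cross-sectional area A = πD²/4 = π(0.054)²/4 = 0.00229 m²; mean velocity V = Q/A = 6.361e-05/0.00229 = 0.02778 m/s.
Reynolds number Re = ρVD/μ = 794 · 0.02778 · 0.054 / 0.00121 = 984.2.
Re < 2300 → laminar flow, so f = 64/Re = 64/984.2 = 0.06503 (the turbulent correlation is not needed).
Darcy-Weisbach: ΔP = f(L/D)(ρV²/2) = 0.06503·(504/0.054)·(794·0.02778²/2) = 0.06503·9333·0.3063 = 185.9 Pa.

ΔP ≈ 186 Pa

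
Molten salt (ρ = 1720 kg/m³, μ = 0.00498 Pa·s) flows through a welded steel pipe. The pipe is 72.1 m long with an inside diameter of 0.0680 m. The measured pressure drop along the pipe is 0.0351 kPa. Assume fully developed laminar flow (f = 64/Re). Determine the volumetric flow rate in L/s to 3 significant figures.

Q ≈ 0.0513 L/s

For laminar flow, f = 64/Re with Re = ρVD/μ, so Darcy-Weisbach reduces to ΔP = 32μLV/D². Solving for V: V = ΔP·D²/(32μL) = 35.1·(0.068)²/(32·0.00498·72.1) = 0.01413 m/s.
Check: Re = ρVD/μ = 1720·0.01413·0.068/0.00498 = 331.8 < 2300, so the laminar assumption holds.
Q = V·A = 0.01413·(π/4·0.068²) = 5.13e-05 m³/s = 0.0513 L/s.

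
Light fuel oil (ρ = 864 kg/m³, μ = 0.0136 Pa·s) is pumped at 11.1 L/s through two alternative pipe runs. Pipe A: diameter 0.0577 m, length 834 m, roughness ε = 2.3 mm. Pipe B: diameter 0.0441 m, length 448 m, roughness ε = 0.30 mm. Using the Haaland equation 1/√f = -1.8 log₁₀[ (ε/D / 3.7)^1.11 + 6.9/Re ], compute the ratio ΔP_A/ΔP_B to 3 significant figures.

ΔP_A/ΔP_B ≈ 0.879

Pipe A: V = Q/A = 0.0111/0.002615 = 4.245 m/s; Re = 1.556e+04; ε/D = 0.0399; Haaland → f = 0.06642; ΔP_A = f(L/D)(ρV²/2) = 7.474e+06 Pa.
Pipe B: V = Q/A = 0.0111/0.001527 = 7.267 m/s; Re = 2.036e+04; ε/D = 0.0068; Haaland → f = 0.0367; ΔP_B = f(L/D)(ρV²/2) = 8.504e+06 Pa.
ΔP_A/ΔP_B = 7.474e+06/8.504e+06 = 0.879.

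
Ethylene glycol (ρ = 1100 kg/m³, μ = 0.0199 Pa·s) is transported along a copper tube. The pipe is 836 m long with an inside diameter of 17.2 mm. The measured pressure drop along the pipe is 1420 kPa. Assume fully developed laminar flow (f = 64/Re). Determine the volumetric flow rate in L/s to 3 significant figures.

Q ≈ 0.183 L/s

For laminar flow, f = 64/Re with Re = ρVD/μ, so Darcy-Weisbach reduces to ΔP = 32μLV/D². Solving for V: V = ΔP·D²/(32μL) = 1.42e+06·(0.0172)²/(32·0.0199·836) = 0.7891 m/s.
Check: Re = ρVD/μ = 1100·0.7891·0.0172/0.0199 = 750.2 < 2300, so the laminar assumption holds.
Q = V·A = 0.7891·(π/4·0.0172²) = 0.0001834 m³/s = 0.183 L/s.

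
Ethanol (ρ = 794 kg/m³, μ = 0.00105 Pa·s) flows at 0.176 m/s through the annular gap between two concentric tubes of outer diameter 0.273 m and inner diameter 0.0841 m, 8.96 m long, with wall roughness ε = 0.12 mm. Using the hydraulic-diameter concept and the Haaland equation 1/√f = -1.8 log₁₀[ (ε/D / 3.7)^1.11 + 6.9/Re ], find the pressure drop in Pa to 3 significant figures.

Hydraulic diameter D_h = 4A/P = D_o - D_i = 0.273 - 0.0841 = 0.1889 m.
Re = ρVD_h/μ = 794·0.176·0.1889/0.00105 = 2.514e+04.
ε/D_h = 0.00012/0.1889 = 0.000635; Haaland gives 1/√f = -1.8 log₁₀[6.62e-05+0.000274] = 6.242, so f = 0.02567.
ΔP = f(L/D_h)(ρV²/2) = 0.02567·8.96/0.1889·12.3 = 14.97 Pa.

ΔP ≈ 15.0 Pa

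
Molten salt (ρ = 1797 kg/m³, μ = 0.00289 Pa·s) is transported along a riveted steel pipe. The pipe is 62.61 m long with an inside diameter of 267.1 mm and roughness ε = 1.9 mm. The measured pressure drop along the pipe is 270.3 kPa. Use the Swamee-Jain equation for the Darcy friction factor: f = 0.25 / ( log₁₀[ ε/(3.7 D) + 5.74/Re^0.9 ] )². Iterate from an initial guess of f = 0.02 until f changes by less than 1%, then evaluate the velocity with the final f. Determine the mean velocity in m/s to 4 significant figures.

V ≈ 6.143 m/s

Rearranging Darcy-Weisbach: V = √(2·ΔP·D/(f·L·ρ)). With ε/D = 0.0019/0.2671 = 0.00711, iterate starting from f = 0.02:
  f = 0.02 → V = √(2·2.703e+05·0.2671/(0.02·62.61·1797)) = 8.011 m/s; Re = ρVD/μ = 1.33e+06; f → 0.03399
  f = 0.03399 → V = 6.145 m/s; Re = 1.021e+06; f → 0.03401
Converged (Δf/f < 1%). With the final f = 0.03401: V = √(2·2.703e+05·0.2671/(0.03401·62.61·1797)) = 6.143 m/s.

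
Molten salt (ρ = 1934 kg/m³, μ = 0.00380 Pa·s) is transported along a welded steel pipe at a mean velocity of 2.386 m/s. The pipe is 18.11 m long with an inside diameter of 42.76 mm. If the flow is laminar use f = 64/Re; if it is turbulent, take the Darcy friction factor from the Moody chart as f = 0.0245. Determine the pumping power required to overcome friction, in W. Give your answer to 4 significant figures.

P ≈ 195.7 W

Reynolds number Re = ρVD/μ = 1934 · 2.386 · 0.04276 / 0.0038 = 5.193e+04.
Re > 4000 → turbulent; use the Moody-chart value f = 0.0245.
Darcy-Weisbach: ΔP = f(L/D)(ρV²/2) = 0.0245·(18.11/0.04276)·(1934·2.386²/2) = 0.0245·423.5·5505 = 5.712e+04 Pa.
Q = V·A = 2.386·0.001436 = 0.003426 m³/s.
Pumping power P = QΔP = 0.003426·5.712e+04 = 195.73 W = 195.7 W.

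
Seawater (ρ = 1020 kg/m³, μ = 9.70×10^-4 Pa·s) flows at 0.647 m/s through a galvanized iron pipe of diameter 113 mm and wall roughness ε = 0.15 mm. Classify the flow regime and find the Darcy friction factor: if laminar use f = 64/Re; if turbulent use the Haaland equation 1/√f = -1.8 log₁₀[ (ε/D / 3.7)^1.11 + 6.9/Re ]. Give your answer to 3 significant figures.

Re = ρVD/μ = 1020·0.647·0.113/0.00097 = 7.688e+04.
Re > 4000 → turbulent. ε/D = 0.00015/0.113 = 0.00133; Haaland: 1/√f = -1.8 log₁₀[0.00015 + 8.98e-05] = 6.517, so f = 0.02355.

f ≈ 0.0235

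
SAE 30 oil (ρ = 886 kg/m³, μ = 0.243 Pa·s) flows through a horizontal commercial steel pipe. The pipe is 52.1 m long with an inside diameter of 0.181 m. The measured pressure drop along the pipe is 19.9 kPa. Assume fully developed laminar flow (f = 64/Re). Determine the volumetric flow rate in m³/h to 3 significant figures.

For laminar flow, f = 64/Re with Re = ρVD/μ, so Darcy-Weisbach reduces to ΔP = 32μLV/D². Solving for V: V = ΔP·D²/(32μL) = 1.99e+04·(0.181)²/(32·0.243·52.1) = 1.609 m/s.
Check: Re = ρVD/μ = 886·1.609·0.181/0.243 = 1062 < 2300, so the laminar assumption holds.
Q = V·A = 1.609·(π/4·0.181²) = 0.04141 m³/s = 149 m³/h.

Q ≈ 149 m³/h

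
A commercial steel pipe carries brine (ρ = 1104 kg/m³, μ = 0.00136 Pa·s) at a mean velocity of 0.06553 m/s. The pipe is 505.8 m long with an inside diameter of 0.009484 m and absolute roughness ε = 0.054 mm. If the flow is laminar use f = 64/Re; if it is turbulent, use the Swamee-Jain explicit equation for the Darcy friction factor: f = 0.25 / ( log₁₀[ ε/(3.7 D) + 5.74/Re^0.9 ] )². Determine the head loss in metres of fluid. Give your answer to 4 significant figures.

h_f ≈ 1.481 m

Reynolds number Re = ρVD/μ = 1104 · 0.06553 · 0.009484 / 0.00136 = 504.5.
Re < 2300 → laminar flow, so f = 64/Re = 64/504.5 = 0.1269 (the turbulent correlation is not needed).
Darcy-Weisbach: ΔP = f(L/D)(ρV²/2) = 0.1269·(505.8/0.009484)·(1104·0.06553²/2) = 0.1269·5.333e+04·2.37 = 1.604e+04 Pa.
Head loss h_f = ΔP/(ρg) = 1.604e+04/(1104·9.81) = 1.481 m.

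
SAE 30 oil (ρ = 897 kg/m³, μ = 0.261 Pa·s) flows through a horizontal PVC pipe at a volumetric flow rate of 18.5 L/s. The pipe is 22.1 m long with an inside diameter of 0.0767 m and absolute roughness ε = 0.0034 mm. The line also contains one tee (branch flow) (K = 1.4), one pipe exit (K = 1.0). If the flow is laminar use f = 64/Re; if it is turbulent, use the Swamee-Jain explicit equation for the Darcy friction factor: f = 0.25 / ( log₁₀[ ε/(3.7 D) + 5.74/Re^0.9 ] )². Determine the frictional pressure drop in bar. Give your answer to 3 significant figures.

Q = 18.5 L/s = 18.5/1000 = 0.0185 m³/s.
Cross-sectional area A = πD²/4 = π(0.0767)²/4 = 0.00462 m²; mean velocity V = Q/A = 0.0185/0.00462 = 4.004 m/s.
Reynolds number Re = ρVD/μ = 897 · 4.004 · 0.0767 / 0.261 = 1055.
Re < 2300 → laminar flow, so f = 64/Re = 64/1055 = 0.06064 (the turbulent correlation is not needed).
Total minor-loss coefficient ΣK = 1·1.4 + 1·1 = 2.4.
ΔP = [f·L/D + ΣK]·(ρV²/2) = [0.06064·22.1/0.0767 + 2.4]·(897·4.004²/2) = [17.47 + 2.4]·7190 = 1.429e+05 Pa.
ΔP = 1.429e+05 Pa = 1.43 bar.

ΔP ≈ 1.43 bar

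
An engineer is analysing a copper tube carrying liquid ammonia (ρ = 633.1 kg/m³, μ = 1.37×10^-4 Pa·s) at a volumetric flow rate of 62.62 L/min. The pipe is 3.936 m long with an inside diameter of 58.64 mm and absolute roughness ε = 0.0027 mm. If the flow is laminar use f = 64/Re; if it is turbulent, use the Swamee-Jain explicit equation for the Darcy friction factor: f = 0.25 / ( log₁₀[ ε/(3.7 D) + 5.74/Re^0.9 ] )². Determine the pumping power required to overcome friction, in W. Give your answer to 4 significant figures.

Q = 62.62 L/min = 62.62/60000 = 0.001044 m³/s.
Cross-sectional area A = πD²/4 = π(0.05864)²/4 = 0.002701 m²; mean velocity V = Q/A = 0.001044/0.002701 = 0.3864 m/s.
Reynolds number Re = ρVD/μ = 633.1 · 0.3864 · 0.05864 / 0.000137 = 1.047e+05.
Re > 4000 → turbulent. Relative roughness ε/D = 2.7e-06/0.05864 = 4.6e-05. Swamee-Jain: f = 0.25/(log₁₀[4.6e-05/3.7 + 5.74/1.047e+05^0.9])² = 0.25/(log₁₀[1.24e-05 + 0.000174])² = 0.25/(-3.729)² = 0.01798.
Darcy-Weisbach: ΔP = f(L/D)(ρV²/2) = 0.01798·(3.936/0.05864)·(633.1·0.3864²/2) = 0.01798·67.12·47.27 = 57.04 Pa.
Pumping power P = QΔP = 0.001044·57.04 = 0.059533 W = 0.05953 W.

P ≈ 0.05953 W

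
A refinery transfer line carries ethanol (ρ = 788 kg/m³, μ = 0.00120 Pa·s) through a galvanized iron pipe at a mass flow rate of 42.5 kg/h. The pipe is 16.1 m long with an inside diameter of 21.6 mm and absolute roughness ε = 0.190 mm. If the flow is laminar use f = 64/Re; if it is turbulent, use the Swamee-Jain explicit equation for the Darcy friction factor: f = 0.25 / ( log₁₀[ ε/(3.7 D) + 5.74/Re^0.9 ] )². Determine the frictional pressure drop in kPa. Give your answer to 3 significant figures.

ΔP ≈ 0.0542 kPa

ṁ = 42.5 kg/h = 42.5/3600 = 0.01181 kg/s.
A = πD²/4 = π(0.0216)²/4 = 0.0003664 m²; mean velocity V = ṁ/(ρA) = 0.01181/(788 · 0.0003664) = 0.04088 m/s.
Reynolds number Re = ρVD/μ = 788 · 0.04088 · 0.0216 / 0.0012 = 579.9.
Re < 2300 → laminar flow, so f = 64/Re = 64/579.9 = 0.1104 (the turbulent correlation is not needed).
Darcy-Weisbach: ΔP = f(L/D)(ρV²/2) = 0.1104·(16.1/0.0216)·(788·0.04088²/2) = 0.1104·745.4·0.6586 = 54.18 Pa.
ΔP = 54.18 Pa = 0.0542 kPa.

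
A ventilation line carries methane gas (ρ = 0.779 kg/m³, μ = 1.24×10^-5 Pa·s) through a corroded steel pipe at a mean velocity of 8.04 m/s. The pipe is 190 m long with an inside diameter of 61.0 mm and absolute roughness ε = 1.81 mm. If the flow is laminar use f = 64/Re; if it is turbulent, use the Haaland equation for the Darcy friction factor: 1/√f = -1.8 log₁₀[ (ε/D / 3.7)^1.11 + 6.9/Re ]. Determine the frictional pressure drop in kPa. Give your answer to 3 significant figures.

ΔP ≈ 4.55 kPa

Reynolds number Re = ρVD/μ = 0.779 · 8.04 · 0.061 / 1.24e-05 = 3.081e+04.
Re > 4000 → turbulent. Relative roughness ε/D = 0.00181/0.061 = 0.0297. Haaland: 1/√f = -1.8 log₁₀[(0.0297/3.7)^1.11 + 6.9/3.081e+04] = -1.8 log₁₀[0.00472 + 0.000224] = 4.151, so f = 0.05803.
Darcy-Weisbach: ΔP = f(L/D)(ρV²/2) = 0.05803·(190/0.061)·(0.779·8.04²/2) = 0.05803·3115·25.18 = 4551 Pa.
ΔP = 4551 Pa = 4.55 kPa.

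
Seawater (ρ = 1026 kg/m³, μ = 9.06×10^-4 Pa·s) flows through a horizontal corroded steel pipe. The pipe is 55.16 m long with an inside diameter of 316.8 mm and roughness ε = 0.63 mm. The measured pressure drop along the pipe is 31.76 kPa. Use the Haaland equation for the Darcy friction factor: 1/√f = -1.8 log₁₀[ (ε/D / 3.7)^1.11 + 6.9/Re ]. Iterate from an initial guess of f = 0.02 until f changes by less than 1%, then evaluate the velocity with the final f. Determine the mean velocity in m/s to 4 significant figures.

V ≈ 3.886 m/s

Rearranging Darcy-Weisbach: V = √(2·ΔP·D/(f·L·ρ)). With ε/D = 0.00063/0.3168 = 0.00199, iterate starting from f = 0.02:
  f = 0.02 → V = √(2·3.176e+04·0.3168/(0.02·55.16·1026)) = 4.216 m/s; Re = ρVD/μ = 1.513e+06; f → 0.02354
  f = 0.02354 → V = 3.886 m/s; Re = 1.394e+06; f → 0.02355
Converged (Δf/f < 1%). With the final f = 0.02355: V = √(2·3.176e+04·0.3168/(0.02355·55.16·1026)) = 3.886 m/s.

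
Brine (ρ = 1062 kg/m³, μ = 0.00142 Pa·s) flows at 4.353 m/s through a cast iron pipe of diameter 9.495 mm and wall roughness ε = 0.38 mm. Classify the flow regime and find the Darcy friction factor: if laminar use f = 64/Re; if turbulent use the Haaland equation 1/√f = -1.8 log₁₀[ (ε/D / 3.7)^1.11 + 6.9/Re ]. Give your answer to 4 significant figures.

f ≈ 0.06569

Re = ρVD/μ = 1062·4.353·0.009495/0.00142 = 3.091e+04.
Re > 4000 → turbulent. ε/D = 0.00038/0.009495 = 0.04; Haaland: 1/√f = -1.8 log₁₀[0.00657 + 0.000223] = 3.902, so f = 0.06569.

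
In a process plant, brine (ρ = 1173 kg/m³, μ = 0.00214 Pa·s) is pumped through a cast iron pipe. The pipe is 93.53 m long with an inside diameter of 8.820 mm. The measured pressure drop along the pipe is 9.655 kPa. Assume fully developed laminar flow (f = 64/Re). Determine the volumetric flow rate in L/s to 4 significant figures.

Q ≈ 0.007165 L/s

For laminar flow, f = 64/Re with Re = ρVD/μ, so Darcy-Weisbach reduces to ΔP = 32μLV/D². Solving for V: V = ΔP·D²/(32μL) = 9655·(0.00882)²/(32·0.00214·93.53) = 0.1173 m/s.
Check: Re = ρVD/μ = 1173·0.1173·0.00882/0.00214 = 566.9 < 2300, so the laminar assumption holds.
Q = V·A = 0.1173·(π/4·0.00882²) = 7.165e-06 m³/s = 0.007165 L/s.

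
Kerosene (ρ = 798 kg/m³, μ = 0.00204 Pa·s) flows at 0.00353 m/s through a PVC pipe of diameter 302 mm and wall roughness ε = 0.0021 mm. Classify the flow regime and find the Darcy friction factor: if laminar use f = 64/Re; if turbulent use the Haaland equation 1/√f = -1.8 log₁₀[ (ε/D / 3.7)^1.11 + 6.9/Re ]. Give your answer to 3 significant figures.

f ≈ 0.153

Re = ρVD/μ = 798·0.00353·0.302/0.00204 = 417.
Re < 2300 → laminar, so f = 64/Re = 0.1535 (roughness is irrelevant in laminar flow).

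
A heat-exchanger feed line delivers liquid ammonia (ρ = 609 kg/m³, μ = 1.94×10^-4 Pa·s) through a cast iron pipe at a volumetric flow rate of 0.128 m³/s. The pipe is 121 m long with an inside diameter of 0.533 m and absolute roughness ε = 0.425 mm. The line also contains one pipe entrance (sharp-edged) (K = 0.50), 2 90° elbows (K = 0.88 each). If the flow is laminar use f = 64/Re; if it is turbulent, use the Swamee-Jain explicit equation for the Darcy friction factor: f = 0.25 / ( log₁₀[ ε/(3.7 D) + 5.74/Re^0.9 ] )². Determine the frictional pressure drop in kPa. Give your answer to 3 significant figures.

ΔP ≈ 0.660 kPa

Cross-sectional area A = πD²/4 = π(0.533)²/4 = 0.2231 m²; mean velocity V = Q/A = 0.128/0.2231 = 0.5737 m/s.
Reynolds number Re = ρVD/μ = 609 · 0.5737 · 0.533 / 0.000194 = 9.599e+05.
Re > 4000 → turbulent. Relative roughness ε/D = 0.000425/0.533 = 0.000797. Swamee-Jain: f = 0.25/(log₁₀[0.000797/3.7 + 5.74/9.599e+05^0.9])² = 0.25/(log₁₀[0.000216 + 2.37e-05])² = 0.25/(-3.621)² = 0.01906.
Total minor-loss coefficient ΣK = 1·0.5 + 2·0.88 = 2.26.
ΔP = [f·L/D + ΣK]·(ρV²/2) = [0.01906·121/0.533 + 2.26]·(609·0.5737²/2) = [4.328 + 2.26]·100.2 = 660.2 Pa.
ΔP = 660.2 Pa = 0.660 kPa.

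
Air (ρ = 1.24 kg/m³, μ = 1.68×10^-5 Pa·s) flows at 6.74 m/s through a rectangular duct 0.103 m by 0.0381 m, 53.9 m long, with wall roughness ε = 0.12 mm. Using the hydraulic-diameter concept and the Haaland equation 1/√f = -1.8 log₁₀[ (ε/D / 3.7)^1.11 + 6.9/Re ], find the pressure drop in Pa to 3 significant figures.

ΔP ≈ 776 Pa

Hydraulic diameter D_h = 4A/P = 4·(0.103·0.0381)/(2·(0.103+0.0381)) = 0.0157/0.2822 = 0.05562 m.
Re = ρVD_h/μ = 1.24·6.74·0.05562/1.68e-05 = 2.767e+04.
ε/D_h = 0.00012/0.05562 = 0.00216; Haaland gives 1/√f = -1.8 log₁₀[0.000257+0.000249] = 5.932, so f = 0.02842.
ΔP = f(L/D_h)(ρV²/2) = 0.02842·53.9/0.05562·28.17 = 775.6 Pa.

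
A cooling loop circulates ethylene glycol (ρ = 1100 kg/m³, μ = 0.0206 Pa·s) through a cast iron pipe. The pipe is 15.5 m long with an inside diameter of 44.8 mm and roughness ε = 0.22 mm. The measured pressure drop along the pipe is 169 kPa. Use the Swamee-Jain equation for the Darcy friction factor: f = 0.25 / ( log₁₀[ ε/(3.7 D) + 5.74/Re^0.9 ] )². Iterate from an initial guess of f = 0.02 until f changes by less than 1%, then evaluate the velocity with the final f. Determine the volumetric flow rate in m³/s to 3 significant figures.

Rearranging Darcy-Weisbach: V = √(2·ΔP·D/(f·L·ρ)). With ε/D = 0.00022/0.0448 = 0.00491, iterate starting from f = 0.02:
  f = 0.02 → V = √(2·1.69e+05·0.0448/(0.02·15.5·1100)) = 6.664 m/s; Re = ρVD/μ = 1.594e+04; f → 0.03579
  f = 0.03579 → V = 4.982 m/s; Re = 1.192e+04; f → 0.03721
  f = 0.03721 → V = 4.885 m/s; Re = 1.169e+04; f → 0.03732
Converged (Δf/f < 1%). With the final f = 0.03732: V = √(2·1.69e+05·0.0448/(0.03732·15.5·1100)) = 4.878 m/s.
Q = V·A = 4.878·(π/4·0.0448²) = 0.00769 m³/s = 0.00769 m³/s.

Q ≈ 0.00769 m³/s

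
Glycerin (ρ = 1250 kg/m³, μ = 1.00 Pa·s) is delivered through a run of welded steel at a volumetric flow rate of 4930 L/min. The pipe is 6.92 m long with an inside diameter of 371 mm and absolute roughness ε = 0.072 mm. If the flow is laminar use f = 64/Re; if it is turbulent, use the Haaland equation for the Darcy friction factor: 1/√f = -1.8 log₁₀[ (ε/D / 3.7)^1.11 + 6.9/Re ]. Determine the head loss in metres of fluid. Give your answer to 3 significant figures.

h_f ≈ 0.0997 m

Q = 4930 L/min = 4930/60000 = 0.08217 m³/s.
Cross-sectional area A = πD²/4 = π(0.371)²/4 = 0.1081 m²; mean velocity V = Q/A = 0.08217/0.1081 = 0.7601 m/s.
Reynolds number Re = ρVD/μ = 1250 · 0.7601 · 0.371 / 1 = 352.5.
Re < 2300 → laminar flow, so f = 64/Re = 64/352.5 = 0.1816 (the turbulent correlation is not needed).
Darcy-Weisbach: ΔP = f(L/D)(ρV²/2) = 0.1816·(6.92/0.371)·(1250·0.7601²/2) = 0.1816·18.65·361.1 = 1223 Pa.
Head loss h_f = ΔP/(ρg) = 1223/(1250·9.81) = 0.0997 m.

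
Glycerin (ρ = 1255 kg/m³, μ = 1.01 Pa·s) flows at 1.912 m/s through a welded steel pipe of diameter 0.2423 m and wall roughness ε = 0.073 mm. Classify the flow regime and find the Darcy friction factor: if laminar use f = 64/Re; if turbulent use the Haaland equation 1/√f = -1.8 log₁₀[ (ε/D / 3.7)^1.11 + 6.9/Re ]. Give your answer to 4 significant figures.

Re = ρVD/μ = 1255·1.912·0.2423/1.01 = 575.7.
Re < 2300 → laminar, so f = 64/Re = 0.1112 (roughness is irrelevant in laminar flow).

f ≈ 0.1112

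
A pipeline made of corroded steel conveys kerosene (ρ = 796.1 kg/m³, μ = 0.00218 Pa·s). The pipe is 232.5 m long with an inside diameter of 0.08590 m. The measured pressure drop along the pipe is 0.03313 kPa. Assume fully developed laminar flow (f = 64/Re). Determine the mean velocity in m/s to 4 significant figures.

V ≈ 0.01507 m/s

For laminar flow, f = 64/Re with Re = ρVD/μ, so Darcy-Weisbach reduces to ΔP = 32μLV/D². Solving for V: V = ΔP·D²/(32μL) = 33.13·(0.0859)²/(32·0.00218·232.5) = 0.01507 m/s.
Check: Re = ρVD/μ = 796.1·0.01507·0.0859/0.00218 = 472.8 < 2300, so the laminar assumption holds.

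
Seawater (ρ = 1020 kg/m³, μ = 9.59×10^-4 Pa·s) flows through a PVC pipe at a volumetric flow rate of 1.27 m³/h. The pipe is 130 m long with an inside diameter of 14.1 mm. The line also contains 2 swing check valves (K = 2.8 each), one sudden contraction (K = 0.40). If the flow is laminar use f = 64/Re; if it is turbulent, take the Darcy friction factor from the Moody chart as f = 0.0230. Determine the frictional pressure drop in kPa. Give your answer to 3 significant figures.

Q = 1.27 m³/h = 1.27/3600 = 0.0003528 m³/s.
Cross-sectional area A = πD²/4 = π(0.0141)²/4 = 0.0001561 m²; mean velocity V = Q/A = 0.0003528/0.0001561 = 2.259 m/s.
Reynolds number Re = ρVD/μ = 1020 · 2.259 · 0.0141 / 0.000959 = 3.388e+04.
Re > 4000 → turbulent; use the Moody-chart value f = 0.0230.
Total minor-loss coefficient ΣK = 2·2.8 + 1·0.4 = 6.
ΔP = [f·L/D + ΣK]·(ρV²/2) = [0.023·130/0.0141 + 6]·(1020·2.259²/2) = [212.1 + 6]·2603 = 5.677e+05 Pa.
ΔP = 5.677e+05 Pa = 568 kPa.

ΔP ≈ 568 kPa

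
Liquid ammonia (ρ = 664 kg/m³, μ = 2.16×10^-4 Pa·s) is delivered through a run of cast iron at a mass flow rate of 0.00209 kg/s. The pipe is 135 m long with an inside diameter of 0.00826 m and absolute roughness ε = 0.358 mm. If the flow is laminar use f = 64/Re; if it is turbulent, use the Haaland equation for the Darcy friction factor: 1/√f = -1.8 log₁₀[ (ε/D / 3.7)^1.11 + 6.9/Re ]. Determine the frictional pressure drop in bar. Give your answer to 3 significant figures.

A = πD²/4 = π(0.00826)²/4 = 5.359e-05 m²; mean velocity V = ṁ/(ρA) = 0.00209/(664 · 5.359e-05) = 0.05874 m/s.
Reynolds number Re = ρVD/μ = 664 · 0.05874 · 0.00826 / 0.000216 = 1491.
Re < 2300 → laminar flow, so f = 64/Re = 64/1491 = 0.04291 (the turbulent correlation is not needed).
Darcy-Weisbach: ΔP = f(L/D)(ρV²/2) = 0.04291·(135/0.00826)·(664·0.05874²/2) = 0.04291·1.634e+04·1.145 = 803.4 Pa.
ΔP = 803.4 Pa = 0.00803 bar.

ΔP ≈ 0.00803 bar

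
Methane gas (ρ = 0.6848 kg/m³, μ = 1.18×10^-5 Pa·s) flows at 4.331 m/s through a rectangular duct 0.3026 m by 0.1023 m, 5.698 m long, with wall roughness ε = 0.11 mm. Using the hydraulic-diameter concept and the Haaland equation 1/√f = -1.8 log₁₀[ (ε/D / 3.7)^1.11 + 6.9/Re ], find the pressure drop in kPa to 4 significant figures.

ΔP ≈ 0.005723 kPa

Hydraulic diameter D_h = 4A/P = 4·(0.3026·0.1023)/(2·(0.3026+0.1023)) = 0.1238/0.8098 = 0.1529 m.
Re = ρVD_h/μ = 0.6848·4.331·0.1529/1.18e-05 = 3.843e+04.
ε/D_h = 0.00011/0.1529 = 0.000719; Haaland gives 1/√f = -1.8 log₁₀[7.6e-05+0.00018] = 6.467, so f = 0.02391.
ΔP = f(L/D_h)(ρV²/2) = 0.02391·5.698/0.1529·6.423 = 5.723 Pa.
ΔP = 0.005723 kPa.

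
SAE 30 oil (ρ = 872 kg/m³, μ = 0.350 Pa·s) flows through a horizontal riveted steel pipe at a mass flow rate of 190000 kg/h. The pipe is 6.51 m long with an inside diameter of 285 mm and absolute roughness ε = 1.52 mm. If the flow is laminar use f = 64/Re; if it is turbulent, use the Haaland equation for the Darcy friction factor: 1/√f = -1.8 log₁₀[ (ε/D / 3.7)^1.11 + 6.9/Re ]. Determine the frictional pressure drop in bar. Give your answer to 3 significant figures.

ΔP ≈ 0.00852 bar

ṁ = 190000 kg/h = 190000/3600 = 52.78 kg/s.
A = πD²/4 = π(0.285)²/4 = 0.06379 m²; mean velocity V = ṁ/(ρA) = 52.78/(872 · 0.06379) = 0.9488 m/s.
Reynolds number Re = ρVD/μ = 872 · 0.9488 · 0.285 / 0.35 = 673.7.
Re < 2300 → laminar flow, so f = 64/Re = 64/673.7 = 0.095 (the turbulent correlation is not needed).
Darcy-Weisbach: ΔP = f(L/D)(ρV²/2) = 0.095·(6.51/0.285)·(872·0.9488²/2) = 0.095·22.84·392.5 = 851.7 Pa.
ΔP = 851.7 Pa = 0.00852 bar.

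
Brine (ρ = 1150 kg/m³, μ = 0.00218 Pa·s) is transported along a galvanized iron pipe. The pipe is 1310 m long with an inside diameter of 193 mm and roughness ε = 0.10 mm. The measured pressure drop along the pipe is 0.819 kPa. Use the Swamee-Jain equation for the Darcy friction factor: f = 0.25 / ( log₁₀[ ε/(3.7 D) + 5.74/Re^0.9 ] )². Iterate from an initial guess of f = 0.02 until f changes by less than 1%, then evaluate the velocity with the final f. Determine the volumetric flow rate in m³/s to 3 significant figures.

Q ≈ 0.00231 m³/s

Rearranging Darcy-Weisbach: V = √(2·ΔP·D/(f·L·ρ)). With ε/D = 0.0001/0.193 = 0.000518, iterate starting from f = 0.02:
  f = 0.02 → V = √(2·819·0.193/(0.02·1310·1150)) = 0.1024 m/s; Re = ρVD/μ = 1.043e+04; f → 0.03153
  f = 0.03153 → V = 0.08158 m/s; Re = 8306; f → 0.03344
  f = 0.03344 → V = 0.07922 m/s; Re = 8065; f → 0.0337
Converged (Δf/f < 1%). With the final f = 0.0337: V = √(2·819·0.193/(0.0337·1310·1150)) = 0.07891 m/s.
Q = V·A = 0.07891·(π/4·0.193²) = 0.002308 m³/s = 0.00231 m³/s.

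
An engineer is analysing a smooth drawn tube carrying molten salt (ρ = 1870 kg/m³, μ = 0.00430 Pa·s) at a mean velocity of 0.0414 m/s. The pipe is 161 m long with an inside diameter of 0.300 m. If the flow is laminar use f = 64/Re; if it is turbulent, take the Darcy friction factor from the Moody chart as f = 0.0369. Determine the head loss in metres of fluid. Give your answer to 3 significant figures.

Reynolds number Re = ρVD/μ = 1870 · 0.0414 · 0.3 / 0.0043 = 5401.
Re > 4000 → turbulent; use the Moody-chart value f = 0.0369.
Darcy-Weisbach: ΔP = f(L/D)(ρV²/2) = 0.0369·(161/0.3)·(1870·0.0414²/2) = 0.0369·536.7·1.603 = 31.74 Pa.
Head loss h_f = ΔP/(ρg) = 31.74/(1870·9.81) = 0.00173 m.

h_f ≈ 0.00173 m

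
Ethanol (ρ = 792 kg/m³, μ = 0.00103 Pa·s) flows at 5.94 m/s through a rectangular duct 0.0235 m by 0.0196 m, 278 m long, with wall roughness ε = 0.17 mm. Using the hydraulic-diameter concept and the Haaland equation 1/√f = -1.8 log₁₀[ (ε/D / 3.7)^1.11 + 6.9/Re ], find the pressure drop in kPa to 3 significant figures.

ΔP ≈ 6520 kPa

Hydraulic diameter D_h = 4A/P = 4·(0.0235·0.0196)/(2·(0.0235+0.0196)) = 0.001842/0.0862 = 0.02137 m.
Re = ρVD_h/μ = 792·5.94·0.02137/0.00103 = 9.762e+04.
ε/D_h = 0.00017/0.02137 = 0.00795; Haaland gives 1/√f = -1.8 log₁₀[0.00109+7.07e-05] = 5.281, so f = 0.03586.
ΔP = f(L/D_h)(ρV²/2) = 0.03586·278/0.02137·1.397e+04 = 6.516e+06 Pa.
ΔP = 6520 kPa.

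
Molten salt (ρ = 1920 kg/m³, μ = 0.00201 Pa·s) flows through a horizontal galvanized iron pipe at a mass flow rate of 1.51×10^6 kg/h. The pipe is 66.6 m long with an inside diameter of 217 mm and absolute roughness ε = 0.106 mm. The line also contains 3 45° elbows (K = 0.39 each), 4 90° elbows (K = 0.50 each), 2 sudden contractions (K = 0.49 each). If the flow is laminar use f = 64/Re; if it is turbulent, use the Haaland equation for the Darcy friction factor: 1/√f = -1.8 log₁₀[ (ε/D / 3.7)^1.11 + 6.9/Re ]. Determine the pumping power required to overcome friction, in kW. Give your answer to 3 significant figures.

ṁ = 1.51×10^6 kg/h = 1.51×10^6/3600 = 419.4 kg/s.
A = πD²/4 = π(0.217)²/4 = 0.03698 m²; mean velocity V = ṁ/(ρA) = 419.4/(1920 · 0.03698) = 5.907 m/s.
Reynolds number Re = ρVD/μ = 1920 · 5.907 · 0.217 / 0.00201 = 1.224e+06.
Re > 4000 → turbulent. Relative roughness ε/D = 0.000106/0.217 = 0.000488. Haaland: 1/√f = -1.8 log₁₀[(0.000488/3.7)^1.11 + 6.9/1.224e+06] = -1.8 log₁₀[4.94e-05 + 5.64e-06] = 7.667, so f = 0.01701.
Total minor-loss coefficient ΣK = 3·0.39 + 4·0.5 + 2·0.49 = 4.15.
ΔP = [f·L/D + ΣK]·(ρV²/2) = [0.01701·66.6/0.217 + 4.15]·(1920·5.907²/2) = [5.222 + 4.15]·3.35e+04 = 3.139e+05 Pa.
Q = ṁ/ρ = 419.4/1920 = 0.2185 m³/s.
Pumping power P = QΔP = 0.2185·3.139e+05 = 68580 W = 68.6 kW.

P ≈ 68.6 kW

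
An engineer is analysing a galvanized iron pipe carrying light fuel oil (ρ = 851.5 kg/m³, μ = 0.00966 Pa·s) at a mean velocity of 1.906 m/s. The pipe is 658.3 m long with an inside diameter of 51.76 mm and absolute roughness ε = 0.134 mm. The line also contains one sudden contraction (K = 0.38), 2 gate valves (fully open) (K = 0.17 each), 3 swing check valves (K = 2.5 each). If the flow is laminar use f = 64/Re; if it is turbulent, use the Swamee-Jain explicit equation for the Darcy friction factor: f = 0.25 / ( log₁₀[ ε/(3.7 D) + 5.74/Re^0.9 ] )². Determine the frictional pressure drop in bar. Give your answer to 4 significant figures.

ΔP ≈ 7.227 bar

Reynolds number Re = ρVD/μ = 851.5 · 1.906 · 0.05176 / 0.00966 = 8696.
Re > 4000 → turbulent. Relative roughness ε/D = 0.000134/0.05176 = 0.00259. Swamee-Jain: f = 0.25/(log₁₀[0.00259/3.7 + 5.74/8696^0.9])² = 0.25/(log₁₀[0.0007 + 0.00164])² = 0.25/(-2.632)² = 0.03609.
Total minor-loss coefficient ΣK = 1·0.38 + 2·0.17 + 3·2.5 = 8.22.
ΔP = [f·L/D + ΣK]·(ρV²/2) = [0.03609·658.3/0.05176 + 8.22]·(851.5·1.906²/2) = [459.1 + 8.22]·1547 = 7.227e+05 Pa.
ΔP = 7.227e+05 Pa = 7.227 bar.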